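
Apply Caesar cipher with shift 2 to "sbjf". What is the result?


Caesar cipher: shift "sbjf" by 2
  's' (pos 18) + 2 = pos 20 = 'u'
  'b' (pos 1) + 2 = pos 3 = 'd'
  'j' (pos 9) + 2 = pos 11 = 'l'
  'f' (pos 5) + 2 = pos 7 = 'h'
Result: udlh

udlh


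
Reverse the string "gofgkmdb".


Input: gofgkmdb
Reading characters right to left:
  Position 7: 'b'
  Position 6: 'd'
  Position 5: 'm'
  Position 4: 'k'
  Position 3: 'g'
  Position 2: 'f'
  Position 1: 'o'
  Position 0: 'g'
Reversed: bdmkgfog

bdmkgfog


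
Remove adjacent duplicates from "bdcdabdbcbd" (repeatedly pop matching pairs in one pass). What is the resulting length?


Input: bdcdabdbcbd
Stack-based adjacent duplicate removal:
  Read 'b': push. Stack: b
  Read 'd': push. Stack: bd
  Read 'c': push. Stack: bdc
  Read 'd': push. Stack: bdcd
  Read 'a': push. Stack: bdcda
  Read 'b': push. Stack: bdcdab
  Read 'd': push. Stack: bdcdabd
  Read 'b': push. Stack: bdcdabdb
  Read 'c': push. Stack: bdcdabdbc
  Read 'b': push. Stack: bdcdabdbcb
  Read 'd': push. Stack: bdcdabdbcbd
Final stack: "bdcdabdbcbd" (length 11)

11


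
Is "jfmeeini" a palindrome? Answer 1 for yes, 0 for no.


Input: jfmeeini
Reversed: inieemfj
  Compare pos 0 ('j') with pos 7 ('i'): MISMATCH
  Compare pos 1 ('f') with pos 6 ('n'): MISMATCH
  Compare pos 2 ('m') with pos 5 ('i'): MISMATCH
  Compare pos 3 ('e') with pos 4 ('e'): match
Result: not a palindrome

0


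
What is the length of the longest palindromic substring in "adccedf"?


Input: "adccedf"
Checking substrings for palindromes:
  [2:4] "cc" (len 2) => palindrome
Longest palindromic substring: "cc" with length 2

2


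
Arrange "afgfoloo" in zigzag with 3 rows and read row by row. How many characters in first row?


Zigzag "afgfoloo" into 3 rows:
Placing characters:
  'a' => row 0
  'f' => row 1
  'g' => row 2
  'f' => row 1
  'o' => row 0
  'l' => row 1
  'o' => row 2
  'o' => row 1
Rows:
  Row 0: "ao"
  Row 1: "fflo"
  Row 2: "go"
First row length: 2

2


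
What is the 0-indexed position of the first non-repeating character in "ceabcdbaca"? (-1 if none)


Input: ceabcdbaca
Character frequencies:
  'a': 3
  'b': 2
  'c': 3
  'd': 1
  'e': 1
Scanning left to right for freq == 1:
  Position 0 ('c'): freq=3, skip
  Position 1 ('e'): unique! => answer = 1

1


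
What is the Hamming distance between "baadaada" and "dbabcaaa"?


Comparing "baadaada" and "dbabcaaa" position by position:
  Position 0: 'b' vs 'd' => differ
  Position 1: 'a' vs 'b' => differ
  Position 2: 'a' vs 'a' => same
  Position 3: 'd' vs 'b' => differ
  Position 4: 'a' vs 'c' => differ
  Position 5: 'a' vs 'a' => same
  Position 6: 'd' vs 'a' => differ
  Position 7: 'a' vs 'a' => same
Total differences (Hamming distance): 5

5


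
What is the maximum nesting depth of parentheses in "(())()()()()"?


Input: "(())()()()()"
Tracking depth:
  Position 0 '(': depth becomes 1
  Position 1 '(': depth becomes 2
  Position 2 ')': depth becomes 1
  Position 3 ')': depth becomes 0
  Position 4 '(': depth becomes 1
  Position 5 ')': depth becomes 0
  Position 6 '(': depth becomes 1
  Position 7 ')': depth becomes 0
  Position 8 '(': depth becomes 1
  Position 9 ')': depth becomes 0
  Position 10 '(': depth becomes 1
  Position 11 ')': depth becomes 0
Maximum depth reached: 2

2


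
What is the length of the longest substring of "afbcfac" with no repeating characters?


Input: "afbcfac"
Sliding window (track last position of each char):
  Position 0 ('a'): window [0,0] length 1 -- new best
  Position 1 ('f'): window [0,1] length 2 -- new best
  Position 2 ('b'): window [0,2] length 3 -- new best
  Position 3 ('c'): window [0,3] length 4 -- new best
  Position 4 ('f'): repeat (last at 1), move window start to 2
  Position 4 ('f'): window [2,4] length 3
  Position 5 ('a'): window [2,5] length 4
  Position 6 ('c'): repeat (last at 3), move window start to 4
  Position 6 ('c'): window [4,6] length 3
Longest substring with no repeats: "afbc" with length 4

4


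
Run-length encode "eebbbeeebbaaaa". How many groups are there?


Input: eebbbeeebbaaaa
Scanning for consecutive runs:
  Group 1: 'e' x 2 (positions 0-1)
  Group 2: 'b' x 3 (positions 2-4)
  Group 3: 'e' x 3 (positions 5-7)
  Group 4: 'b' x 2 (positions 8-9)
  Group 5: 'a' x 4 (positions 10-13)
Total groups: 5

5


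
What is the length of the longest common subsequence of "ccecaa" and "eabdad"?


LCS of "ccecaa" and "eabdad"
DP table:
           e    a    b    d    a    d
      0    0    0    0    0    0    0
  c   0    0    0    0    0    0    0
  c   0    0    0    0    0    0    0
  e   0    1    1    1    1    1    1
  c   0    1    1    1    1    1    1
  a   0    1    2    2    2    2    2
  a   0    1    2    2    2    3    3
LCS length = dp[6][6] = 3

3


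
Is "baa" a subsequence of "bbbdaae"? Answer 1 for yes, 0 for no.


Check if "baa" is a subsequence of "bbbdaae"
Greedy scan:
  Position 0 ('b'): matches sub[0] = 'b'
  Position 1 ('b'): no match needed
  Position 2 ('b'): no match needed
  Position 3 ('d'): no match needed
  Position 4 ('a'): matches sub[1] = 'a'
  Position 5 ('a'): matches sub[2] = 'a'
  Position 6 ('e'): no match needed
All 3 characters matched => is a subsequence

1


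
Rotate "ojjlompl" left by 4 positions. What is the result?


Input: "ojjlompl", rotate left by 4
First 4 characters: "ojjl"
Remaining characters: "ompl"
Concatenate remaining + first: "ompl" + "ojjl" = "omplojjl"

omplojjl


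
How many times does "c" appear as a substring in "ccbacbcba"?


Searching for "c" in "ccbacbcba"
Scanning each position:
  Position 0: "c" => MATCH
  Position 1: "c" => MATCH
  Position 2: "b" => no
  Position 3: "a" => no
  Position 4: "c" => MATCH
  Position 5: "b" => no
  Position 6: "c" => MATCH
  Position 7: "b" => no
  Position 8: "a" => no
Total occurrences: 4

4


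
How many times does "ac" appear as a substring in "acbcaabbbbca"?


Searching for "ac" in "acbcaabbbbca"
Scanning each position:
  Position 0: "ac" => MATCH
  Position 1: "cb" => no
  Position 2: "bc" => no
  Position 3: "ca" => no
  Position 4: "aa" => no
  Position 5: "ab" => no
  Position 6: "bb" => no
  Position 7: "bb" => no
  Position 8: "bb" => no
  Position 9: "bc" => no
  Position 10: "ca" => no
Total occurrences: 1

1


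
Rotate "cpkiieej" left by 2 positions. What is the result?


Input: "cpkiieej", rotate left by 2
First 2 characters: "cp"
Remaining characters: "kiieej"
Concatenate remaining + first: "kiieej" + "cp" = "kiieejcp"

kiieejcp


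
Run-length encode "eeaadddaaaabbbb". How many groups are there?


Input: eeaadddaaaabbbb
Scanning for consecutive runs:
  Group 1: 'e' x 2 (positions 0-1)
  Group 2: 'a' x 2 (positions 2-3)
  Group 3: 'd' x 3 (positions 4-6)
  Group 4: 'a' x 4 (positions 7-10)
  Group 5: 'b' x 4 (positions 11-14)
Total groups: 5

5


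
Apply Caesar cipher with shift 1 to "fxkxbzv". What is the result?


Caesar cipher: shift "fxkxbzv" by 1
  'f' (pos 5) + 1 = pos 6 = 'g'
  'x' (pos 23) + 1 = pos 24 = 'y'
  'k' (pos 10) + 1 = pos 11 = 'l'
  'x' (pos 23) + 1 = pos 24 = 'y'
  'b' (pos 1) + 1 = pos 2 = 'c'
  'z' (pos 25) + 1 = pos 0 = 'a'
  'v' (pos 21) + 1 = pos 22 = 'w'
Result: gylycaw

gylycaw


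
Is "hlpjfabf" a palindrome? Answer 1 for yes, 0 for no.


Input: hlpjfabf
Reversed: fbafjplh
  Compare pos 0 ('h') with pos 7 ('f'): MISMATCH
  Compare pos 1 ('l') with pos 6 ('b'): MISMATCH
  Compare pos 2 ('p') with pos 5 ('a'): MISMATCH
  Compare pos 3 ('j') with pos 4 ('f'): MISMATCH
Result: not a palindrome

0


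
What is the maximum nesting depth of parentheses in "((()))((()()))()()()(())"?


Input: "((()))((()()))()()()(())"
Tracking depth:
  Position 0 '(': depth becomes 1
  Position 1 '(': depth becomes 2
  Position 2 '(': depth becomes 3
  Position 3 ')': depth becomes 2
  Position 4 ')': depth becomes 1
  Position 5 ')': depth becomes 0
  Position 6 '(': depth becomes 1
  Position 7 '(': depth becomes 2
  Position 8 '(': depth becomes 3
  Position 9 ')': depth becomes 2
  Position 10 '(': depth becomes 3
  Position 11 ')': depth becomes 2
  Position 12 ')': depth becomes 1
  Position 13 ')': depth becomes 0
  Position 14 '(': depth becomes 1
  Position 15 ')': depth becomes 0
  Position 16 '(': depth becomes 1
  Position 17 ')': depth becomes 0
  Position 18 '(': depth becomes 1
  Position 19 ')': depth becomes 0
  Position 20 '(': depth becomes 1
  Position 21 '(': depth becomes 2
  Position 22 ')': depth becomes 1
  Position 23 ')': depth becomes 0
Maximum depth reached: 3

3


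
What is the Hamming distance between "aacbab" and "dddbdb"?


Comparing "aacbab" and "dddbdb" position by position:
  Position 0: 'a' vs 'd' => differ
  Position 1: 'a' vs 'd' => differ
  Position 2: 'c' vs 'd' => differ
  Position 3: 'b' vs 'b' => same
  Position 4: 'a' vs 'd' => differ
  Position 5: 'b' vs 'b' => same
Total differences (Hamming distance): 4

4


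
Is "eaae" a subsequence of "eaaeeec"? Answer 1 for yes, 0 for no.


Check if "eaae" is a subsequence of "eaaeeec"
Greedy scan:
  Position 0 ('e'): matches sub[0] = 'e'
  Position 1 ('a'): matches sub[1] = 'a'
  Position 2 ('a'): matches sub[2] = 'a'
  Position 3 ('e'): matches sub[3] = 'e'
  Position 4 ('e'): no match needed
  Position 5 ('e'): no match needed
  Position 6 ('c'): no match needed
All 4 characters matched => is a subsequence

1


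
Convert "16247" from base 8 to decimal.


Input: "16247" in base 8
Positional expansion:
  Digit '1' (value 1) x 8^4 = 4096
  Digit '6' (value 6) x 8^3 = 3072
  Digit '2' (value 2) x 8^2 = 128
  Digit '4' (value 4) x 8^1 = 32
  Digit '7' (value 7) x 8^0 = 7
Sum = 7335

7335


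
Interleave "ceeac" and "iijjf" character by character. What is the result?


Interleaving "ceeac" and "iijjf":
  Position 0: 'c' from first, 'i' from second => "ci"
  Position 1: 'e' from first, 'i' from second => "ei"
  Position 2: 'e' from first, 'j' from second => "ej"
  Position 3: 'a' from first, 'j' from second => "aj"
  Position 4: 'c' from first, 'f' from second => "cf"
Result: cieiejajcf

cieiejajcf


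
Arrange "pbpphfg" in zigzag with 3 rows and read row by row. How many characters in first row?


Zigzag "pbpphfg" into 3 rows:
Placing characters:
  'p' => row 0
  'b' => row 1
  'p' => row 2
  'p' => row 1
  'h' => row 0
  'f' => row 1
  'g' => row 2
Rows:
  Row 0: "ph"
  Row 1: "bpf"
  Row 2: "pg"
First row length: 2

2


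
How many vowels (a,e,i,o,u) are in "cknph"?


Input: cknph
Checking each character:
  'c' at position 0: consonant
  'k' at position 1: consonant
  'n' at position 2: consonant
  'p' at position 3: consonant
  'h' at position 4: consonant
Total vowels: 0

0


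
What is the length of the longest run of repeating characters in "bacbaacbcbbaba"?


Input: "bacbaacbcbbaba"
Scanning for longest run:
  Position 1 ('a'): new char, reset run to 1
  Position 2 ('c'): new char, reset run to 1
  Position 3 ('b'): new char, reset run to 1
  Position 4 ('a'): new char, reset run to 1
  Position 5 ('a'): continues run of 'a', length=2
  Position 6 ('c'): new char, reset run to 1
  Position 7 ('b'): new char, reset run to 1
  Position 8 ('c'): new char, reset run to 1
  Position 9 ('b'): new char, reset run to 1
  Position 10 ('b'): continues run of 'b', length=2
  Position 11 ('a'): new char, reset run to 1
  Position 12 ('b'): new char, reset run to 1
  Position 13 ('a'): new char, reset run to 1
Longest run: 'a' with length 2

2


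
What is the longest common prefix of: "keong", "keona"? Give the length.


Words: keong, keona
  Position 0: all 'k' => match
  Position 1: all 'e' => match
  Position 2: all 'o' => match
  Position 3: all 'n' => match
  Position 4: ('g', 'a') => mismatch, stop
LCP = "keon" (length 4)

4


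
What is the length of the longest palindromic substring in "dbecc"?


Input: "dbecc"
Checking substrings for palindromes:
  [3:5] "cc" (len 2) => palindrome
Longest palindromic substring: "cc" with length 2

2


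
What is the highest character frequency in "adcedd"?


Input: adcedd
Character counts:
  'a': 1
  'c': 1
  'd': 3
  'e': 1
Maximum frequency: 3

3


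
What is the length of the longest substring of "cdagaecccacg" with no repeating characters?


Input: "cdagaecccacg"
Sliding window (track last position of each char):
  Position 0 ('c'): window [0,0] length 1 -- new best
  Position 1 ('d'): window [0,1] length 2 -- new best
  Position 2 ('a'): window [0,2] length 3 -- new best
  Position 3 ('g'): window [0,3] length 4 -- new best
  Position 4 ('a'): repeat (last at 2), move window start to 3
  Position 4 ('a'): window [3,4] length 2
  Position 5 ('e'): window [3,5] length 3
  Position 6 ('c'): window [3,6] length 4
  Position 7 ('c'): repeat (last at 6), move window start to 7
  Position 7 ('c'): window [7,7] length 1
  Position 8 ('c'): repeat (last at 7), move window start to 8
  Position 8 ('c'): window [8,8] length 1
  Position 9 ('a'): window [8,9] length 2
  Position 10 ('c'): repeat (last at 8), move window start to 9
  Position 10 ('c'): window [9,10] length 2
  Position 11 ('g'): window [9,11] length 3
Longest substring with no repeats: "cdag" with length 4

4


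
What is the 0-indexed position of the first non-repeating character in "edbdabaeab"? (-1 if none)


Input: edbdabaeab
Character frequencies:
  'a': 3
  'b': 3
  'd': 2
  'e': 2
Scanning left to right for freq == 1:
  Position 0 ('e'): freq=2, skip
  Position 1 ('d'): freq=2, skip
  Position 2 ('b'): freq=3, skip
  Position 3 ('d'): freq=2, skip
  Position 4 ('a'): freq=3, skip
  Position 5 ('b'): freq=3, skip
  Position 6 ('a'): freq=3, skip
  Position 7 ('e'): freq=2, skip
  Position 8 ('a'): freq=3, skip
  Position 9 ('b'): freq=3, skip
  No unique character found => answer = -1

-1


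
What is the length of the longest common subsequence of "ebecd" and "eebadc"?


LCS of "ebecd" and "eebadc"
DP table:
           e    e    b    a    d    c
      0    0    0    0    0    0    0
  e   0    1    1    1    1    1    1
  b   0    1    1    2    2    2    2
  e   0    1    2    2    2    2    2
  c   0    1    2    2    2    2    3
  d   0    1    2    2    2    3    3
LCS length = dp[5][6] = 3

3


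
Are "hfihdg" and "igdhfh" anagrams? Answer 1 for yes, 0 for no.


Strings: "hfihdg", "igdhfh"
Sorted first:  dfghhi
Sorted second: dfghhi
Sorted forms match => anagrams

1


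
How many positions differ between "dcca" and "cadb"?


Comparing "dcca" and "cadb" position by position:
  Position 0: 'd' vs 'c' => DIFFER
  Position 1: 'c' vs 'a' => DIFFER
  Position 2: 'c' vs 'd' => DIFFER
  Position 3: 'a' vs 'b' => DIFFER
Positions that differ: 4

4


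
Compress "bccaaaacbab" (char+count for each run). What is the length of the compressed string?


Input: bccaaaacbab
Runs:
  'b' x 1 => "b1"
  'c' x 2 => "c2"
  'a' x 4 => "a4"
  'c' x 1 => "c1"
  'b' x 1 => "b1"
  'a' x 1 => "a1"
  'b' x 1 => "b1"
Compressed: "b1c2a4c1b1a1b1"
Compressed length: 14

14


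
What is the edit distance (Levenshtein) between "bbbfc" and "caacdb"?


Computing edit distance: "bbbfc" -> "caacdb"
DP table:
           c    a    a    c    d    b
      0    1    2    3    4    5    6
  b   1    1    2    3    4    5    5
  b   2    2    2    3    4    5    5
  b   3    3    3    3    4    5    5
  f   4    4    4    4    4    5    6
  c   5    4    5    5    4    5    6
Edit distance = dp[5][6] = 6

6


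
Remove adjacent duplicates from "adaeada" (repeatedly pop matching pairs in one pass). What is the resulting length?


Input: adaeada
Stack-based adjacent duplicate removal:
  Read 'a': push. Stack: a
  Read 'd': push. Stack: ad
  Read 'a': push. Stack: ada
  Read 'e': push. Stack: adae
  Read 'a': push. Stack: adaea
  Read 'd': push. Stack: adaead
  Read 'a': push. Stack: adaeada
Final stack: "adaeada" (length 7)

7


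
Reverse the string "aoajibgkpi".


Input: aoajibgkpi
Reading characters right to left:
  Position 9: 'i'
  Position 8: 'p'
  Position 7: 'k'
  Position 6: 'g'
  Position 5: 'b'
  Position 4: 'i'
  Position 3: 'j'
  Position 2: 'a'
  Position 1: 'o'
  Position 0: 'a'
Reversed: ipkgbijaoa

ipkgbijaoa


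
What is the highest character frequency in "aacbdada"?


Input: aacbdada
Character counts:
  'a': 4
  'b': 1
  'c': 1
  'd': 2
Maximum frequency: 4

4


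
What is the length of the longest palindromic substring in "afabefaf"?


Input: "afabefaf"
Checking substrings for palindromes:
  [0:3] "afa" (len 3) => palindrome
  [5:8] "faf" (len 3) => palindrome
Longest palindromic substring: "afa" with length 3

3


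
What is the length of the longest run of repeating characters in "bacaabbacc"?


Input: "bacaabbacc"
Scanning for longest run:
  Position 1 ('a'): new char, reset run to 1
  Position 2 ('c'): new char, reset run to 1
  Position 3 ('a'): new char, reset run to 1
  Position 4 ('a'): continues run of 'a', length=2
  Position 5 ('b'): new char, reset run to 1
  Position 6 ('b'): continues run of 'b', length=2
  Position 7 ('a'): new char, reset run to 1
  Position 8 ('c'): new char, reset run to 1
  Position 9 ('c'): continues run of 'c', length=2
Longest run: 'a' with length 2

2


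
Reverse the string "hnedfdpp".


Input: hnedfdpp
Reading characters right to left:
  Position 7: 'p'
  Position 6: 'p'
  Position 5: 'd'
  Position 4: 'f'
  Position 3: 'd'
  Position 2: 'e'
  Position 1: 'n'
  Position 0: 'h'
Reversed: ppdfdenh

ppdfdenh


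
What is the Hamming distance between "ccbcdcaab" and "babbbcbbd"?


Comparing "ccbcdcaab" and "babbbcbbd" position by position:
  Position 0: 'c' vs 'b' => differ
  Position 1: 'c' vs 'a' => differ
  Position 2: 'b' vs 'b' => same
  Position 3: 'c' vs 'b' => differ
  Position 4: 'd' vs 'b' => differ
  Position 5: 'c' vs 'c' => same
  Position 6: 'a' vs 'b' => differ
  Position 7: 'a' vs 'b' => differ
  Position 8: 'b' vs 'd' => differ
Total differences (Hamming distance): 7

7


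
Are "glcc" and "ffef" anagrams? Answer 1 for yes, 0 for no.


Strings: "glcc", "ffef"
Sorted first:  ccgl
Sorted second: efff
Differ at position 0: 'c' vs 'e' => not anagrams

0


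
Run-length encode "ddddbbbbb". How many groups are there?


Input: ddddbbbbb
Scanning for consecutive runs:
  Group 1: 'd' x 4 (positions 0-3)
  Group 2: 'b' x 5 (positions 4-8)
Total groups: 2

2


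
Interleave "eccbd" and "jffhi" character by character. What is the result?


Interleaving "eccbd" and "jffhi":
  Position 0: 'e' from first, 'j' from second => "ej"
  Position 1: 'c' from first, 'f' from second => "cf"
  Position 2: 'c' from first, 'f' from second => "cf"
  Position 3: 'b' from first, 'h' from second => "bh"
  Position 4: 'd' from first, 'i' from second => "di"
Result: ejcfcfbhdi

ejcfcfbhdi


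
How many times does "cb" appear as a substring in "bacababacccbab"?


Searching for "cb" in "bacababacccbab"
Scanning each position:
  Position 0: "ba" => no
  Position 1: "ac" => no
  Position 2: "ca" => no
  Position 3: "ab" => no
  Position 4: "ba" => no
  Position 5: "ab" => no
  Position 6: "ba" => no
  Position 7: "ac" => no
  Position 8: "cc" => no
  Position 9: "cc" => no
  Position 10: "cb" => MATCH
  Position 11: "ba" => no
  Position 12: "ab" => no
Total occurrences: 1

1


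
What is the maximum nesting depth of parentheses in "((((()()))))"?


Input: "((((()()))))"
Tracking depth:
  Position 0 '(': depth becomes 1
  Position 1 '(': depth becomes 2
  Position 2 '(': depth becomes 3
  Position 3 '(': depth becomes 4
  Position 4 '(': depth becomes 5
  Position 5 ')': depth becomes 4
  Position 6 '(': depth becomes 5
  Position 7 ')': depth becomes 4
  Position 8 ')': depth becomes 3
  Position 9 ')': depth becomes 2
  Position 10 ')': depth becomes 1
  Position 11 ')': depth becomes 0
Maximum depth reached: 5

5


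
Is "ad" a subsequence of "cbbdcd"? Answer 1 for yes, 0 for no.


Check if "ad" is a subsequence of "cbbdcd"
Greedy scan:
  Position 0 ('c'): no match needed
  Position 1 ('b'): no match needed
  Position 2 ('b'): no match needed
  Position 3 ('d'): no match needed
  Position 4 ('c'): no match needed
  Position 5 ('d'): no match needed
Only matched 0/2 characters => not a subsequence

0


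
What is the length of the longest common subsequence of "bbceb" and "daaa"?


LCS of "bbceb" and "daaa"
DP table:
           d    a    a    a
      0    0    0    0    0
  b   0    0    0    0    0
  b   0    0    0    0    0
  c   0    0    0    0    0
  e   0    0    0    0    0
  b   0    0    0    0    0
LCS length = dp[5][4] = 0

0


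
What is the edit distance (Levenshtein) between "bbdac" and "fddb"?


Computing edit distance: "bbdac" -> "fddb"
DP table:
           f    d    d    b
      0    1    2    3    4
  b   1    1    2    3    3
  b   2    2    2    3    3
  d   3    3    2    2    3
  a   4    4    3    3    3
  c   5    5    4    4    4
Edit distance = dp[5][4] = 4

4


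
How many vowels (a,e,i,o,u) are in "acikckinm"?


Input: acikckinm
Checking each character:
  'a' at position 0: vowel (running total: 1)
  'c' at position 1: consonant
  'i' at position 2: vowel (running total: 2)
  'k' at position 3: consonant
  'c' at position 4: consonant
  'k' at position 5: consonant
  'i' at position 6: vowel (running total: 3)
  'n' at position 7: consonant
  'm' at position 8: consonant
Total vowels: 3

3


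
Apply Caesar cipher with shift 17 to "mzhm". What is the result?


Caesar cipher: shift "mzhm" by 17
  'm' (pos 12) + 17 = pos 3 = 'd'
  'z' (pos 25) + 17 = pos 16 = 'q'
  'h' (pos 7) + 17 = pos 24 = 'y'
  'm' (pos 12) + 17 = pos 3 = 'd'
Result: dqyd

dqyd


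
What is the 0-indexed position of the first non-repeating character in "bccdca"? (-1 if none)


Input: bccdca
Character frequencies:
  'a': 1
  'b': 1
  'c': 3
  'd': 1
Scanning left to right for freq == 1:
  Position 0 ('b'): unique! => answer = 0

0


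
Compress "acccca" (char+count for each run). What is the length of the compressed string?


Input: acccca
Runs:
  'a' x 1 => "a1"
  'c' x 4 => "c4"
  'a' x 1 => "a1"
Compressed: "a1c4a1"
Compressed length: 6

6


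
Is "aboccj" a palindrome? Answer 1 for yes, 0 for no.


Input: aboccj
Reversed: jccoba
  Compare pos 0 ('a') with pos 5 ('j'): MISMATCH
  Compare pos 1 ('b') with pos 4 ('c'): MISMATCH
  Compare pos 2 ('o') with pos 3 ('c'): MISMATCH
Result: not a palindrome

0


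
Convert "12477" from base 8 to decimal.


Input: "12477" in base 8
Positional expansion:
  Digit '1' (value 1) x 8^4 = 4096
  Digit '2' (value 2) x 8^3 = 1024
  Digit '4' (value 4) x 8^2 = 256
  Digit '7' (value 7) x 8^1 = 56
  Digit '7' (value 7) x 8^0 = 7
Sum = 5439

5439


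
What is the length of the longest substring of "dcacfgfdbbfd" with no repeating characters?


Input: "dcacfgfdbbfd"
Sliding window (track last position of each char):
  Position 0 ('d'): window [0,0] length 1 -- new best
  Position 1 ('c'): window [0,1] length 2 -- new best
  Position 2 ('a'): window [0,2] length 3 -- new best
  Position 3 ('c'): repeat (last at 1), move window start to 2
  Position 3 ('c'): window [2,3] length 2
  Position 4 ('f'): window [2,4] length 3
  Position 5 ('g'): window [2,5] length 4 -- new best
  Position 6 ('f'): repeat (last at 4), move window start to 5
  Position 6 ('f'): window [5,6] length 2
  Position 7 ('d'): window [5,7] length 3
  Position 8 ('b'): window [5,8] length 4
  Position 9 ('b'): repeat (last at 8), move window start to 9
  Position 9 ('b'): window [9,9] length 1
  Position 10 ('f'): window [9,10] length 2
  Position 11 ('d'): window [9,11] length 3
Longest substring with no repeats: "acfg" with length 4

4


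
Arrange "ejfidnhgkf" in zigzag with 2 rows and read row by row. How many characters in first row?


Zigzag "ejfidnhgkf" into 2 rows:
Placing characters:
  'e' => row 0
  'j' => row 1
  'f' => row 0
  'i' => row 1
  'd' => row 0
  'n' => row 1
  'h' => row 0
  'g' => row 1
  'k' => row 0
  'f' => row 1
Rows:
  Row 0: "efdhk"
  Row 1: "jingf"
First row length: 5

5


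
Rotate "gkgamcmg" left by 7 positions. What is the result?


Input: "gkgamcmg", rotate left by 7
First 7 characters: "gkgamcm"
Remaining characters: "g"
Concatenate remaining + first: "g" + "gkgamcm" = "ggkgamcm"

ggkgamcm


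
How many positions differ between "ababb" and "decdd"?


Comparing "ababb" and "decdd" position by position:
  Position 0: 'a' vs 'd' => DIFFER
  Position 1: 'b' vs 'e' => DIFFER
  Position 2: 'a' vs 'c' => DIFFER
  Position 3: 'b' vs 'd' => DIFFER
  Position 4: 'b' vs 'd' => DIFFER
Positions that differ: 5

5


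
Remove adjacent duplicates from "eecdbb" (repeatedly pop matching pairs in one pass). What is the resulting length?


Input: eecdbb
Stack-based adjacent duplicate removal:
  Read 'e': push. Stack: e
  Read 'e': matches stack top 'e' => pop. Stack: (empty)
  Read 'c': push. Stack: c
  Read 'd': push. Stack: cd
  Read 'b': push. Stack: cdb
  Read 'b': matches stack top 'b' => pop. Stack: cd
Final stack: "cd" (length 2)

2


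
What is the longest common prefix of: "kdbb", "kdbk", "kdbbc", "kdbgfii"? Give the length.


Words: kdbb, kdbk, kdbbc, kdbgfii
  Position 0: all 'k' => match
  Position 1: all 'd' => match
  Position 2: all 'b' => match
  Position 3: ('b', 'k', 'b', 'g') => mismatch, stop
LCP = "kdb" (length 3)

3


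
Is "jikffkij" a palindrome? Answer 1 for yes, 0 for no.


Input: jikffkij
Reversed: jikffkij
  Compare pos 0 ('j') with pos 7 ('j'): match
  Compare pos 1 ('i') with pos 6 ('i'): match
  Compare pos 2 ('k') with pos 5 ('k'): match
  Compare pos 3 ('f') with pos 4 ('f'): match
Result: palindrome

1


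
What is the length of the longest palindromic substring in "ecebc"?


Input: "ecebc"
Checking substrings for palindromes:
  [0:3] "ece" (len 3) => palindrome
Longest palindromic substring: "ece" with length 3

3


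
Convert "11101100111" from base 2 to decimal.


Input: "11101100111" in base 2
Positional expansion:
  Digit '1' (value 1) x 2^10 = 1024
  Digit '1' (value 1) x 2^9 = 512
  Digit '1' (value 1) x 2^8 = 256
  Digit '0' (value 0) x 2^7 = 0
  Digit '1' (value 1) x 2^6 = 64
  Digit '1' (value 1) x 2^5 = 32
  Digit '0' (value 0) x 2^4 = 0
  Digit '0' (value 0) x 2^3 = 0
  Digit '1' (value 1) x 2^2 = 4
  Digit '1' (value 1) x 2^1 = 2
  Digit '1' (value 1) x 2^0 = 1
Sum = 1895

1895


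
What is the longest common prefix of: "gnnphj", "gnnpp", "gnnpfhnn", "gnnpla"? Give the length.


Words: gnnphj, gnnpp, gnnpfhnn, gnnpla
  Position 0: all 'g' => match
  Position 1: all 'n' => match
  Position 2: all 'n' => match
  Position 3: all 'p' => match
  Position 4: ('h', 'p', 'f', 'l') => mismatch, stop
LCP = "gnnp" (length 4)

4


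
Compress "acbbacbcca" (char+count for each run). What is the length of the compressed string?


Input: acbbacbcca
Runs:
  'a' x 1 => "a1"
  'c' x 1 => "c1"
  'b' x 2 => "b2"
  'a' x 1 => "a1"
  'c' x 1 => "c1"
  'b' x 1 => "b1"
  'c' x 2 => "c2"
  'a' x 1 => "a1"
Compressed: "a1c1b2a1c1b1c2a1"
Compressed length: 16

16


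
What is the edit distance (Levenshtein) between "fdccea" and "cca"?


Computing edit distance: "fdccea" -> "cca"
DP table:
           c    c    a
      0    1    2    3
  f   1    1    2    3
  d   2    2    2    3
  c   3    2    2    3
  c   4    3    2    3
  e   5    4    3    3
  a   6    5    4    3
Edit distance = dp[6][3] = 3

3


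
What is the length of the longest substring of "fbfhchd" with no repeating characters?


Input: "fbfhchd"
Sliding window (track last position of each char):
  Position 0 ('f'): window [0,0] length 1 -- new best
  Position 1 ('b'): window [0,1] length 2 -- new best
  Position 2 ('f'): repeat (last at 0), move window start to 1
  Position 2 ('f'): window [1,2] length 2
  Position 3 ('h'): window [1,3] length 3 -- new best
  Position 4 ('c'): window [1,4] length 4 -- new best
  Position 5 ('h'): repeat (last at 3), move window start to 4
  Position 5 ('h'): window [4,5] length 2
  Position 6 ('d'): window [4,6] length 3
Longest substring with no repeats: "bfhc" with length 4

4


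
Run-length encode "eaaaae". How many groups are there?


Input: eaaaae
Scanning for consecutive runs:
  Group 1: 'e' x 1 (positions 0-0)
  Group 2: 'a' x 4 (positions 1-4)
  Group 3: 'e' x 1 (positions 5-5)
Total groups: 3

3


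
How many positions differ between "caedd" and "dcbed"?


Comparing "caedd" and "dcbed" position by position:
  Position 0: 'c' vs 'd' => DIFFER
  Position 1: 'a' vs 'c' => DIFFER
  Position 2: 'e' vs 'b' => DIFFER
  Position 3: 'd' vs 'e' => DIFFER
  Position 4: 'd' vs 'd' => same
Positions that differ: 4

4


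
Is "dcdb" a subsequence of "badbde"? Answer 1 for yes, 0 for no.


Check if "dcdb" is a subsequence of "badbde"
Greedy scan:
  Position 0 ('b'): no match needed
  Position 1 ('a'): no match needed
  Position 2 ('d'): matches sub[0] = 'd'
  Position 3 ('b'): no match needed
  Position 4 ('d'): no match needed
  Position 5 ('e'): no match needed
Only matched 1/4 characters => not a subsequence

0


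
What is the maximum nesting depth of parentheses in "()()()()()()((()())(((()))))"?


Input: "()()()()()()((()())(((()))))"
Tracking depth:
  Position 0 '(': depth becomes 1
  Position 1 ')': depth becomes 0
  Position 2 '(': depth becomes 1
  Position 3 ')': depth becomes 0
  Position 4 '(': depth becomes 1
  Position 5 ')': depth becomes 0
  Position 6 '(': depth becomes 1
  Position 7 ')': depth becomes 0
  Position 8 '(': depth becomes 1
  Position 9 ')': depth becomes 0
  Position 10 '(': depth becomes 1
  Position 11 ')': depth becomes 0
  Position 12 '(': depth becomes 1
  Position 13 '(': depth becomes 2
  Position 14 '(': depth becomes 3
  Position 15 ')': depth becomes 2
  Position 16 '(': depth becomes 3
  Position 17 ')': depth becomes 2
  Position 18 ')': depth becomes 1
  Position 19 '(': depth becomes 2
  Position 20 '(': depth becomes 3
  Position 21 '(': depth becomes 4
  Position 22 '(': depth becomes 5
  Position 23 ')': depth becomes 4
  Position 24 ')': depth becomes 3
  Position 25 ')': depth becomes 2
  Position 26 ')': depth becomes 1
  Position 27 ')': depth becomes 0
Maximum depth reached: 5

5


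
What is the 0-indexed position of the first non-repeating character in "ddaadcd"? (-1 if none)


Input: ddaadcd
Character frequencies:
  'a': 2
  'c': 1
  'd': 4
Scanning left to right for freq == 1:
  Position 0 ('d'): freq=4, skip
  Position 1 ('d'): freq=4, skip
  Position 2 ('a'): freq=2, skip
  Position 3 ('a'): freq=2, skip
  Position 4 ('d'): freq=4, skip
  Position 5 ('c'): unique! => answer = 5

5


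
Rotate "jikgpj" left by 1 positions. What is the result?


Input: "jikgpj", rotate left by 1
First 1 characters: "j"
Remaining characters: "ikgpj"
Concatenate remaining + first: "ikgpj" + "j" = "ikgpjj"

ikgpjj


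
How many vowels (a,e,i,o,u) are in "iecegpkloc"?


Input: iecegpkloc
Checking each character:
  'i' at position 0: vowel (running total: 1)
  'e' at position 1: vowel (running total: 2)
  'c' at position 2: consonant
  'e' at position 3: vowel (running total: 3)
  'g' at position 4: consonant
  'p' at position 5: consonant
  'k' at position 6: consonant
  'l' at position 7: consonant
  'o' at position 8: vowel (running total: 4)
  'c' at position 9: consonant
Total vowels: 4

4


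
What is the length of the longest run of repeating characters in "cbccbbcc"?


Input: "cbccbbcc"
Scanning for longest run:
  Position 1 ('b'): new char, reset run to 1
  Position 2 ('c'): new char, reset run to 1
  Position 3 ('c'): continues run of 'c', length=2
  Position 4 ('b'): new char, reset run to 1
  Position 5 ('b'): continues run of 'b', length=2
  Position 6 ('c'): new char, reset run to 1
  Position 7 ('c'): continues run of 'c', length=2
Longest run: 'c' with length 2

2


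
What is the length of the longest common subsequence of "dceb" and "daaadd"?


LCS of "dceb" and "daaadd"
DP table:
           d    a    a    a    d    d
      0    0    0    0    0    0    0
  d   0    1    1    1    1    1    1
  c   0    1    1    1    1    1    1
  e   0    1    1    1    1    1    1
  b   0    1    1    1    1    1    1
LCS length = dp[4][6] = 1

1


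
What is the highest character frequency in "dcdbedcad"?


Input: dcdbedcad
Character counts:
  'a': 1
  'b': 1
  'c': 2
  'd': 4
  'e': 1
Maximum frequency: 4

4


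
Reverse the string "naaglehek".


Input: naaglehek
Reading characters right to left:
  Position 8: 'k'
  Position 7: 'e'
  Position 6: 'h'
  Position 5: 'e'
  Position 4: 'l'
  Position 3: 'g'
  Position 2: 'a'
  Position 1: 'a'
  Position 0: 'n'
Reversed: kehelgaan

kehelgaan


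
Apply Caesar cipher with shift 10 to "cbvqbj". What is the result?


Caesar cipher: shift "cbvqbj" by 10
  'c' (pos 2) + 10 = pos 12 = 'm'
  'b' (pos 1) + 10 = pos 11 = 'l'
  'v' (pos 21) + 10 = pos 5 = 'f'
  'q' (pos 16) + 10 = pos 0 = 'a'
  'b' (pos 1) + 10 = pos 11 = 'l'
  'j' (pos 9) + 10 = pos 19 = 't'
Result: mlfalt

mlfalt


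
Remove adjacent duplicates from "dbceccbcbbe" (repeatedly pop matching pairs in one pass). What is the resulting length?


Input: dbceccbcbbe
Stack-based adjacent duplicate removal:
  Read 'd': push. Stack: d
  Read 'b': push. Stack: db
  Read 'c': push. Stack: dbc
  Read 'e': push. Stack: dbce
  Read 'c': push. Stack: dbcec
  Read 'c': matches stack top 'c' => pop. Stack: dbce
  Read 'b': push. Stack: dbceb
  Read 'c': push. Stack: dbcebc
  Read 'b': push. Stack: dbcebcb
  Read 'b': matches stack top 'b' => pop. Stack: dbcebc
  Read 'e': push. Stack: dbcebce
Final stack: "dbcebce" (length 7)

7


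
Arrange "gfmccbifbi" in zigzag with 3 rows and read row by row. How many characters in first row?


Zigzag "gfmccbifbi" into 3 rows:
Placing characters:
  'g' => row 0
  'f' => row 1
  'm' => row 2
  'c' => row 1
  'c' => row 0
  'b' => row 1
  'i' => row 2
  'f' => row 1
  'b' => row 0
  'i' => row 1
Rows:
  Row 0: "gcb"
  Row 1: "fcbfi"
  Row 2: "mi"
First row length: 3

3


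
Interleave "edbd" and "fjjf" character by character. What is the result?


Interleaving "edbd" and "fjjf":
  Position 0: 'e' from first, 'f' from second => "ef"
  Position 1: 'd' from first, 'j' from second => "dj"
  Position 2: 'b' from first, 'j' from second => "bj"
  Position 3: 'd' from first, 'f' from second => "df"
Result: efdjbjdf

efdjbjdf


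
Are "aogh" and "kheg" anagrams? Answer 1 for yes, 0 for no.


Strings: "aogh", "kheg"
Sorted first:  agho
Sorted second: eghk
Differ at position 0: 'a' vs 'e' => not anagrams

0


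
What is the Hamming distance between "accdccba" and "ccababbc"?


Comparing "accdccba" and "ccababbc" position by position:
  Position 0: 'a' vs 'c' => differ
  Position 1: 'c' vs 'c' => same
  Position 2: 'c' vs 'a' => differ
  Position 3: 'd' vs 'b' => differ
  Position 4: 'c' vs 'a' => differ
  Position 5: 'c' vs 'b' => differ
  Position 6: 'b' vs 'b' => same
  Position 7: 'a' vs 'c' => differ
Total differences (Hamming distance): 6

6


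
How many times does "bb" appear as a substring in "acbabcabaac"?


Searching for "bb" in "acbabcabaac"
Scanning each position:
  Position 0: "ac" => no
  Position 1: "cb" => no
  Position 2: "ba" => no
  Position 3: "ab" => no
  Position 4: "bc" => no
  Position 5: "ca" => no
  Position 6: "ab" => no
  Position 7: "ba" => no
  Position 8: "aa" => no
  Position 9: "ac" => no
Total occurrences: 0

0


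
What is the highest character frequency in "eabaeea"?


Input: eabaeea
Character counts:
  'a': 3
  'b': 1
  'e': 3
Maximum frequency: 3

3


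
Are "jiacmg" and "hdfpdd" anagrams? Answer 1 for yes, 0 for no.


Strings: "jiacmg", "hdfpdd"
Sorted first:  acgijm
Sorted second: dddfhp
Differ at position 0: 'a' vs 'd' => not anagrams

0


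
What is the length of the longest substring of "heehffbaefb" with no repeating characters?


Input: "heehffbaefb"
Sliding window (track last position of each char):
  Position 0 ('h'): window [0,0] length 1 -- new best
  Position 1 ('e'): window [0,1] length 2 -- new best
  Position 2 ('e'): repeat (last at 1), move window start to 2
  Position 2 ('e'): window [2,2] length 1
  Position 3 ('h'): window [2,3] length 2
  Position 4 ('f'): window [2,4] length 3 -- new best
  Position 5 ('f'): repeat (last at 4), move window start to 5
  Position 5 ('f'): window [5,5] length 1
  Position 6 ('b'): window [5,6] length 2
  Position 7 ('a'): window [5,7] length 3
  Position 8 ('e'): window [5,8] length 4 -- new best
  Position 9 ('f'): repeat (last at 5), move window start to 6
  Position 9 ('f'): window [6,9] length 4
  Position 10 ('b'): repeat (last at 6), move window start to 7
  Position 10 ('b'): window [7,10] length 4
Longest substring with no repeats: "fbae" with length 4

4


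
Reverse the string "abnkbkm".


Input: abnkbkm
Reading characters right to left:
  Position 6: 'm'
  Position 5: 'k'
  Position 4: 'b'
  Position 3: 'k'
  Position 2: 'n'
  Position 1: 'b'
  Position 0: 'a'
Reversed: mkbknba

mkbknba


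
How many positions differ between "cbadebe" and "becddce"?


Comparing "cbadebe" and "becddce" position by position:
  Position 0: 'c' vs 'b' => DIFFER
  Position 1: 'b' vs 'e' => DIFFER
  Position 2: 'a' vs 'c' => DIFFER
  Position 3: 'd' vs 'd' => same
  Position 4: 'e' vs 'd' => DIFFER
  Position 5: 'b' vs 'c' => DIFFER
  Position 6: 'e' vs 'e' => same
Positions that differ: 5

5


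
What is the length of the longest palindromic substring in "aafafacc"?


Input: "aafafacc"
Checking substrings for palindromes:
  [1:6] "afafa" (len 5) => palindrome
  [1:4] "afa" (len 3) => palindrome
  [2:5] "faf" (len 3) => palindrome
  [3:6] "afa" (len 3) => palindrome
  [0:2] "aa" (len 2) => palindrome
  [6:8] "cc" (len 2) => palindrome
Longest palindromic substring: "afafa" with length 5

5


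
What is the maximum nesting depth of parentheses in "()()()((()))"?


Input: "()()()((()))"
Tracking depth:
  Position 0 '(': depth becomes 1
  Position 1 ')': depth becomes 0
  Position 2 '(': depth becomes 1
  Position 3 ')': depth becomes 0
  Position 4 '(': depth becomes 1
  Position 5 ')': depth becomes 0
  Position 6 '(': depth becomes 1
  Position 7 '(': depth becomes 2
  Position 8 '(': depth becomes 3
  Position 9 ')': depth becomes 2
  Position 10 ')': depth becomes 1
  Position 11 ')': depth becomes 0
Maximum depth reached: 3

3


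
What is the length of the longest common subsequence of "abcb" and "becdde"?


LCS of "abcb" and "becdde"
DP table:
           b    e    c    d    d    e
      0    0    0    0    0    0    0
  a   0    0    0    0    0    0    0
  b   0    1    1    1    1    1    1
  c   0    1    1    2    2    2    2
  b   0    1    1    2    2    2    2
LCS length = dp[4][6] = 2

2


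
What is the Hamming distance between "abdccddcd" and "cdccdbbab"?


Comparing "abdccddcd" and "cdccdbbab" position by position:
  Position 0: 'a' vs 'c' => differ
  Position 1: 'b' vs 'd' => differ
  Position 2: 'd' vs 'c' => differ
  Position 3: 'c' vs 'c' => same
  Position 4: 'c' vs 'd' => differ
  Position 5: 'd' vs 'b' => differ
  Position 6: 'd' vs 'b' => differ
  Position 7: 'c' vs 'a' => differ
  Position 8: 'd' vs 'b' => differ
Total differences (Hamming distance): 8

8


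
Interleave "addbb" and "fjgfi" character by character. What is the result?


Interleaving "addbb" and "fjgfi":
  Position 0: 'a' from first, 'f' from second => "af"
  Position 1: 'd' from first, 'j' from second => "dj"
  Position 2: 'd' from first, 'g' from second => "dg"
  Position 3: 'b' from first, 'f' from second => "bf"
  Position 4: 'b' from first, 'i' from second => "bi"
Result: afdjdgbfbi

afdjdgbfbi


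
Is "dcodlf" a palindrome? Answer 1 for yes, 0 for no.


Input: dcodlf
Reversed: fldocd
  Compare pos 0 ('d') with pos 5 ('f'): MISMATCH
  Compare pos 1 ('c') with pos 4 ('l'): MISMATCH
  Compare pos 2 ('o') with pos 3 ('d'): MISMATCH
Result: not a palindrome

0


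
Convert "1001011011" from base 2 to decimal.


Input: "1001011011" in base 2
Positional expansion:
  Digit '1' (value 1) x 2^9 = 512
  Digit '0' (value 0) x 2^8 = 0
  Digit '0' (value 0) x 2^7 = 0
  Digit '1' (value 1) x 2^6 = 64
  Digit '0' (value 0) x 2^5 = 0
  Digit '1' (value 1) x 2^4 = 16
  Digit '1' (value 1) x 2^3 = 8
  Digit '0' (value 0) x 2^2 = 0
  Digit '1' (value 1) x 2^1 = 2
  Digit '1' (value 1) x 2^0 = 1
Sum = 603

603
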